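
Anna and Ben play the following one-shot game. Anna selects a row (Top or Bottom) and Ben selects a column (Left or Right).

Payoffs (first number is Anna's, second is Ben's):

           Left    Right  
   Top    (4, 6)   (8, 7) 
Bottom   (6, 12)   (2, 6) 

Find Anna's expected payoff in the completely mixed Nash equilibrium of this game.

5

First find y, the probability Ben plays Left, from Anna's indifference between Top and Bottom: 4y + 8(1−y) = 6y + 2(1−y), giving y = 3/4.
Since Anna is indifferent in equilibrium, Anna's expected payoff equals the payoff from either row against (3/4, 1/4). Using Top: 4(3/4) + 8(1/4) = 5.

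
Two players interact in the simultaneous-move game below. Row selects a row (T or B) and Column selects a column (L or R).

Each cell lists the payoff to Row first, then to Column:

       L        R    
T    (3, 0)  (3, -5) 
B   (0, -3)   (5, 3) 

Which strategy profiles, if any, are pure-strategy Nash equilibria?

(T, L): Row gets 3 ≥ 0 from B, and Column gets 0 ≥ -5 from R — Nash equilibrium.
(T, R): Row prefers B (5 > 3); Column prefers L (0 > -5) — not an equilibrium.
(B, L): Row prefers T (3 > 0); Column prefers R (3 > -3) — not an equilibrium.
(B, R): Row gets 5 ≥ 3 from T, and Column gets 3 ≥ -3 from L — Nash equilibrium.

(T, L) and (B, R)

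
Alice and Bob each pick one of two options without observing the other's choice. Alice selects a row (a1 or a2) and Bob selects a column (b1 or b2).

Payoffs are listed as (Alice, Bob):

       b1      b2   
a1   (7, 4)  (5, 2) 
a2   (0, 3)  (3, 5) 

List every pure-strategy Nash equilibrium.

(a1, b1): Alice gets 7 ≥ 0 from a2, and Bob gets 4 ≥ 2 from b2 — Nash equilibrium.
(a1, b2): Bob prefers b1 (4 > 2) — not an equilibrium.
(a2, b1): Alice prefers a1 (7 > 0); Bob prefers b2 (5 > 3) — not an equilibrium.
(a2, b2): Alice prefers a1 (5 > 3) — not an equilibrium.

(a1, b1)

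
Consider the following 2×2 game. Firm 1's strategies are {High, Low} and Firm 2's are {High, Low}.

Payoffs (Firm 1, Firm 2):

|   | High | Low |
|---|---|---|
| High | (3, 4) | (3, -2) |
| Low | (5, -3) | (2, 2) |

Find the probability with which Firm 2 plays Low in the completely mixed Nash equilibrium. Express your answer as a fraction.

2/3

Let y be the probability that Firm 2 plays High. In a completely mixed equilibrium, Firm 1 must be indifferent between High and Low.
Firm 1's expected payoff from High is 3y + 3(1−y); from Low it is 5y + 2(1−y).
Setting these equal: 3 = 3y + 2, so y = 1/3.
Therefore Firm 2 plays Low with probability 1 − 1/3 = 2/3.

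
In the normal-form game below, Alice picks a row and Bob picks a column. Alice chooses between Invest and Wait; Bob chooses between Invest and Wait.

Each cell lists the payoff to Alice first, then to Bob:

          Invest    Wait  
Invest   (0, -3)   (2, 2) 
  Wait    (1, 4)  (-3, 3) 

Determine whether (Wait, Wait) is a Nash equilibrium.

At (Wait, Wait), Alice earns -3; switching to Invest would give 2, so Alice would deviate.
Bob earns 3; switching to Invest would give 4, so Bob would deviate.
Since at least one player can profitably deviate, this is not a Nash equilibrium.

No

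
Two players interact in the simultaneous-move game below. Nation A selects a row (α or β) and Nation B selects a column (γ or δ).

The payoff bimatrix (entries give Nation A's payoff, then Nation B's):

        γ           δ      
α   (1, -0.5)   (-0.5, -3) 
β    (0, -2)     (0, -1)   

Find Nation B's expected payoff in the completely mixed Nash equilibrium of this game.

-11/7

First find p, the probability Nation A plays α, from Nation B's indifference between γ and δ: −0.5p − 2(1−p) = −3p − (1−p), giving p = 2/7.
Since Nation B is indifferent in equilibrium, Nation B's expected payoff equals the payoff from either column against (2/7, 5/7). Using γ: −0.5(2/7) − 2(5/7) = -11/7.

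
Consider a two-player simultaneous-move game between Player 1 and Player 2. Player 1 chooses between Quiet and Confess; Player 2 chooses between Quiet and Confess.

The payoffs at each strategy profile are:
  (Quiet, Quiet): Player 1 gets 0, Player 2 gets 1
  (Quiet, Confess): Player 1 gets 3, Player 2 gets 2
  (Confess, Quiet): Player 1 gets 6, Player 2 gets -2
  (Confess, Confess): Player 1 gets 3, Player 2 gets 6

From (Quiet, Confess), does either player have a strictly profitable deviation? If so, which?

Neither

Player 1 at (Quiet, Confess) earns 3; deviating to Confess yields 3 — not better.
Player 2 earns 2; deviating to Quiet yields 1 — not better.
Neither player can strictly improve; the profile is a Nash equilibrium.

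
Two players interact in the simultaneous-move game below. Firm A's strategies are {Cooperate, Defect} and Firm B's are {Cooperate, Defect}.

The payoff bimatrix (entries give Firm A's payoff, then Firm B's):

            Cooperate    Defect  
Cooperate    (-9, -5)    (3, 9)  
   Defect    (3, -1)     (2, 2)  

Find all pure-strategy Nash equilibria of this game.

(Cooperate, Defect)

(Cooperate, Cooperate): Firm A prefers Defect (3 > -9); Firm B prefers Defect (9 > -5) — not an equilibrium.
(Cooperate, Defect): Firm A gets 3 ≥ 2 from Defect, and Firm B gets 9 ≥ -5 from Cooperate — Nash equilibrium.
(Defect, Cooperate): Firm B prefers Defect (2 > -1) — not an equilibrium.
(Defect, Defect): Firm A prefers Cooperate (3 > 2) — not an equilibrium.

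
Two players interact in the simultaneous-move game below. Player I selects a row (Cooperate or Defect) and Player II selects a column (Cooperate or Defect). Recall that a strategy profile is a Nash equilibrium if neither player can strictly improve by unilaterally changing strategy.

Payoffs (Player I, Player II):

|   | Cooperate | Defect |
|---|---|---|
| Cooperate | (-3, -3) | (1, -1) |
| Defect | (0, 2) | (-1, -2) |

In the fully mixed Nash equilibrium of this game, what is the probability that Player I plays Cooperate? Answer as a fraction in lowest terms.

2/3

Let r be the probability that Player I plays Cooperate. In a completely mixed equilibrium, Player II must be indifferent between Cooperate and Defect.
Player II's expected payoff from Cooperate is −3r + 2(1−r); from Defect it is −r − 2(1−r).
Setting these equal: −5r + 2 = r − 2, so r = 2/3.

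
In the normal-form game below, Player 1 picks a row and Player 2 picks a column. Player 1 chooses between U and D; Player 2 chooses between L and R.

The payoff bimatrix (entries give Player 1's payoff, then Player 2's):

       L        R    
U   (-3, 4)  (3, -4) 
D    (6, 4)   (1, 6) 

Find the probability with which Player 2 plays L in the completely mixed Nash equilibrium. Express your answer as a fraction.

Let c be the probability that Player 2 plays L. In a completely mixed equilibrium, Player 1 must be indifferent between U and D.
Player 1's expected payoff from U is −3c + 3(1−c); from D it is 6c + (1−c).
Setting these equal: −6c + 3 = 5c + 1, so c = 2/11.

2/11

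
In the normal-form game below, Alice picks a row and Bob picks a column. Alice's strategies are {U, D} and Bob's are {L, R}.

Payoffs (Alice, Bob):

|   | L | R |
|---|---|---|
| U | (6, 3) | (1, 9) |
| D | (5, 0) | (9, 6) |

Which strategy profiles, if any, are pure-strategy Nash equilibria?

(D, R)

(U, L): Bob prefers R (9 > 3) — not an equilibrium.
(U, R): Alice prefers D (9 > 1) — not an equilibrium.
(D, L): Alice prefers U (6 > 5); Bob prefers R (6 > 0) — not an equilibrium.
(D, R): Alice gets 9 ≥ 1 from U, and Bob gets 6 ≥ 0 from L — Nash equilibrium.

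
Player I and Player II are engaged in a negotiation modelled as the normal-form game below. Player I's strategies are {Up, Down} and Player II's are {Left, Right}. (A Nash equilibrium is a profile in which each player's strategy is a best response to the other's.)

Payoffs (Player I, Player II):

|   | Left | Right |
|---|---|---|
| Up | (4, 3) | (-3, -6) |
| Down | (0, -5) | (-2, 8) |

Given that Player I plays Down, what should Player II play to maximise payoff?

Right

Against Down, Player II earns -5 from Left and 8 from Right.
So Right is the best response.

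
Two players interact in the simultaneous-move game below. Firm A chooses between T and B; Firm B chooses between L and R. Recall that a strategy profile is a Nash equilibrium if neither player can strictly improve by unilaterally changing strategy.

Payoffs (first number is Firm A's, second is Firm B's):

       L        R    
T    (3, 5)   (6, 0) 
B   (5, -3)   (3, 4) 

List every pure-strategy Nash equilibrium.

(T, L): Firm A prefers B (5 > 3) — not an equilibrium.
(T, R): Firm B prefers L (5 > 0) — not an equilibrium.
(B, L): Firm B prefers R (4 > -3) — not an equilibrium.
(B, R): Firm A prefers T (6 > 3) — not an equilibrium.

none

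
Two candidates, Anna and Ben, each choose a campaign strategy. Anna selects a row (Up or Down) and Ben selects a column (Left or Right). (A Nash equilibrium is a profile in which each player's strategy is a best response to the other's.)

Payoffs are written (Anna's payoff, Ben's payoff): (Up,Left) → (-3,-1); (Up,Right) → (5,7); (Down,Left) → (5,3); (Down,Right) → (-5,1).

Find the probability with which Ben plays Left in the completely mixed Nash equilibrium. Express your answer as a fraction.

5/9

Let q be the probability that Ben plays Left. In a completely mixed equilibrium, Anna must be indifferent between Up and Down.
Anna's expected payoff from Up is −3q + 5(1−q); from Down it is 5q − 5(1−q).
Setting these equal: −8q + 5 = 10q − 5, so q = 5/9.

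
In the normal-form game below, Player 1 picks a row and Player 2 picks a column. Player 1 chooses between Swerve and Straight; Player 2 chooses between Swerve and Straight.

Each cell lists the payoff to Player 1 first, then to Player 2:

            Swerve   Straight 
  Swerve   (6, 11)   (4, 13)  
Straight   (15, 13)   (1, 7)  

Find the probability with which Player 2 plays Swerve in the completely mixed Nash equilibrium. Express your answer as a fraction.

Let q be the probability that Player 2 plays Swerve. In a completely mixed equilibrium, Player 1 must be indifferent between Swerve and Straight.
Player 1's expected payoff from Swerve is 6q + 4(1−q); from Straight it is 15q + (1−q).
Setting these equal: 2q + 4 = 14q + 1, so q = 1/4.

1/4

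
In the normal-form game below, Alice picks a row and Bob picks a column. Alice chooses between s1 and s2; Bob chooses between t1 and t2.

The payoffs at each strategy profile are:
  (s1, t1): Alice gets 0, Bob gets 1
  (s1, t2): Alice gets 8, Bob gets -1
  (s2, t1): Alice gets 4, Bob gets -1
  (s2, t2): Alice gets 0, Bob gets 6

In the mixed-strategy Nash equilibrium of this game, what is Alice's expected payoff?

First find q, the probability Bob plays t1, from Alice's indifference between s1 and s2: 8(1−q) = 4q, giving q = 2/3.
Since Alice is indifferent in equilibrium, Alice's expected payoff equals the payoff from either row against (2/3, 1/3). Using s1: 8(1/3) = 8/3.

8/3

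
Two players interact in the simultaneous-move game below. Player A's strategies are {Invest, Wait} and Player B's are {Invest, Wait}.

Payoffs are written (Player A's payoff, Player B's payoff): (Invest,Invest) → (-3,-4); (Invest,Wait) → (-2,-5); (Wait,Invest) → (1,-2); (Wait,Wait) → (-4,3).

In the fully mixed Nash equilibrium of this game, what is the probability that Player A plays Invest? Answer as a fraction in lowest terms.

Let x be the probability that Player A plays Invest. In a completely mixed equilibrium, Player B must be indifferent between Invest and Wait.
Player B's expected payoff from Invest is −4x − 2(1−x); from Wait it is −5x + 3(1−x).
Setting these equal: −2x − 2 = −8x + 3, so x = 5/6.

5/6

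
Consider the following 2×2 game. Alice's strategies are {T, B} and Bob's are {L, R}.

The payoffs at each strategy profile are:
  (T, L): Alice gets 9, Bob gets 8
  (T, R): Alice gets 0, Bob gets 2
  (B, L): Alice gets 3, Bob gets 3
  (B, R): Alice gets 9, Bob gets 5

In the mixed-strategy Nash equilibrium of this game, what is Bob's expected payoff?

First find p, the probability Alice plays T, from Bob's indifference between L and R: 8p + 3(1−p) = 2p + 5(1−p), giving p = 1/4.
Since Bob is indifferent in equilibrium, Bob's expected payoff equals the payoff from either column against (1/4, 3/4). Using L: 8(1/4) + 3(3/4) = 17/4.

17/4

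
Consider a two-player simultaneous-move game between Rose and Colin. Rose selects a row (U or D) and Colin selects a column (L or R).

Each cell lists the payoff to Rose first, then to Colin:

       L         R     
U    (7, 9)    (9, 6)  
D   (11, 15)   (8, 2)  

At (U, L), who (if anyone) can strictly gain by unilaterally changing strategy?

Rose at (U, L) earns 7; deviating to D yields 11 — a strict improvement.
Colin earns 9; deviating to R yields 6 — not better.
Only Rose has a strictly profitable deviation.

Rose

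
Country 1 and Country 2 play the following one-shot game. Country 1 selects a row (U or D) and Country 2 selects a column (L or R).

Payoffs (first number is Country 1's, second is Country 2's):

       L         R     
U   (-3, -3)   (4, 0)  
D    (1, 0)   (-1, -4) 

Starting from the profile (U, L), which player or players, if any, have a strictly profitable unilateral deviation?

Both

Country 1 at (U, L) earns -3; deviating to D yields 1 — a strict improvement.
Country 2 earns -3; deviating to R yields 0 — a strict improvement.
Both Country 1 and Country 2 have strictly profitable deviations.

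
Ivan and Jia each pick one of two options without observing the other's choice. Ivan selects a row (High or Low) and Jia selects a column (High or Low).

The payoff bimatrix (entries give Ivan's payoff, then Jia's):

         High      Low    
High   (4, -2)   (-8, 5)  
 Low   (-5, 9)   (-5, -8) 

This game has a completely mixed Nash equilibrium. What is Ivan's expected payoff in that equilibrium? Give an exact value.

First find q, the probability Jia plays High, from Ivan's indifference between High and Low: 4q − 8(1−q) = −5q − 5(1−q), giving q = 1/4.
Since Ivan is indifferent in equilibrium, Ivan's expected payoff equals the payoff from either row against (1/4, 3/4). Using High: 4(1/4) − 8(3/4) = -5.

-5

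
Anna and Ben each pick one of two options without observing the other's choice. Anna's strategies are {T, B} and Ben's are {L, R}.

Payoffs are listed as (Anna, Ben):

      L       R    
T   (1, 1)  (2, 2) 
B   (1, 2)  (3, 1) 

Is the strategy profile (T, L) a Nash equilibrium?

At (T, L), Anna earns 1; switching to B would give 1, so Anna has no profitable deviation.
Ben earns 1; switching to R would give 2, so Ben would deviate.
Since at least one player can profitably deviate, this is not a Nash equilibrium.

No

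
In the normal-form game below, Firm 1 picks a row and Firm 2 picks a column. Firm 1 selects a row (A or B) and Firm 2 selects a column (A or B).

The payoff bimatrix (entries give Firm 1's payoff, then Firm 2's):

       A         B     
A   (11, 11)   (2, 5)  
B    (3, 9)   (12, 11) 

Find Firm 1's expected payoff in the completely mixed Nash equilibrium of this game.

First find q, the probability Firm 2 plays A, from Firm 1's indifference between A and B: 11q + 2(1−q) = 3q + 12(1−q), giving q = 5/9.
Since Firm 1 is indifferent in equilibrium, Firm 1's expected payoff equals the payoff from either row against (5/9, 4/9). Using A: 11(5/9) + 2(4/9) = 7.

7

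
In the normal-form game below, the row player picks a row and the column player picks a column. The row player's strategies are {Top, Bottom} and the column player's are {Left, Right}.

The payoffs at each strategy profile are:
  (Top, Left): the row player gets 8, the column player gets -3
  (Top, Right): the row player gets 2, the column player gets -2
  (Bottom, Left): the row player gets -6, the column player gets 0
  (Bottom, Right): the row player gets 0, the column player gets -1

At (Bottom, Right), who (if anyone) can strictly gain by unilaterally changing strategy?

The row player at (Bottom, Right) earns 0; deviating to Top yields 2 — a strict improvement.
The column player earns -1; deviating to Left yields 0 — a strict improvement.
Both the row player and the column player have strictly profitable deviations.

Both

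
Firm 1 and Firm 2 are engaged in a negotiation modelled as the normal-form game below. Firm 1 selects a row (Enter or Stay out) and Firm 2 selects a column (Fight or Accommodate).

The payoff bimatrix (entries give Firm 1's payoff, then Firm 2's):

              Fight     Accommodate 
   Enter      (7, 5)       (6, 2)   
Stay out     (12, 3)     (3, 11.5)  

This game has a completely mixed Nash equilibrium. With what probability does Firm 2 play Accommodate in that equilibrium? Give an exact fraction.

Let y be the probability that Firm 2 plays Fight. In a completely mixed equilibrium, Firm 1 must be indifferent between Enter and Stay out.
Firm 1's expected payoff from Enter is 7y + 6(1−y); from Stay out it is 12y + 3(1−y).
Setting these equal: y + 6 = 9y + 3, so y = 3/8.
Therefore Firm 2 plays Accommodate with probability 1 − 3/8 = 5/8.

5/8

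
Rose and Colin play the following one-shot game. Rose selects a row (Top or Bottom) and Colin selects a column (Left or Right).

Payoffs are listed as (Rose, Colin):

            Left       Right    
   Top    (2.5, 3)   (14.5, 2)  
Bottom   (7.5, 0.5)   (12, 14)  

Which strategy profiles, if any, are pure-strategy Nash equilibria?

(Top, Left): Rose prefers Bottom (7.5 > 2.5) — not an equilibrium.
(Top, Right): Colin prefers Left (3 > 2) — not an equilibrium.
(Bottom, Left): Colin prefers Right (14 > 0.5) — not an equilibrium.
(Bottom, Right): Rose prefers Top (14.5 > 12) — not an equilibrium.

none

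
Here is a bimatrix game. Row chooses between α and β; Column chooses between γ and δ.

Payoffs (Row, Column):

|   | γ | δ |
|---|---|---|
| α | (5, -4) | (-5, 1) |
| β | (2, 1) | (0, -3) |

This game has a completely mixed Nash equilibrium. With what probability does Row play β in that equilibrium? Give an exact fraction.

Let r be the probability that Row plays α. In a completely mixed equilibrium, Column must be indifferent between γ and δ.
Column's expected payoff from γ is −4r + (1−r); from δ it is r − 3(1−r).
Setting these equal: −5r + 1 = 4r − 3, so r = 4/9.
Therefore Row plays β with probability 1 − 4/9 = 5/9.

5/9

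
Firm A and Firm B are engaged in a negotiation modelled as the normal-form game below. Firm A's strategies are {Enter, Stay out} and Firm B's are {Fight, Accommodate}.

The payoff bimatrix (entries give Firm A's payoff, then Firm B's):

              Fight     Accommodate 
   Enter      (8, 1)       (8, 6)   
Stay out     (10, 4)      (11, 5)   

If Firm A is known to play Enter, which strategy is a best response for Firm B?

Accommodate

Against Enter, Firm B earns 1 from Fight and 6 from Accommodate.
So Accommodate is the best response.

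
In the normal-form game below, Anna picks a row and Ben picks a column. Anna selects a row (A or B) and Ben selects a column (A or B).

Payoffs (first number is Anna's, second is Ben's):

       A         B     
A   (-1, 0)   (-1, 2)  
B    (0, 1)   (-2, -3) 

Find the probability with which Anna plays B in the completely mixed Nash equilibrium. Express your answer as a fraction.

Let p be the probability that Anna plays A. In a completely mixed equilibrium, Ben must be indifferent between A and B.
Ben's expected payoff from A is (1−p); from B it is 2p − 3(1−p).
Setting these equal: −p + 1 = 5p − 3, so p = 2/3.
Therefore Anna plays B with probability 1 − 2/3 = 1/3.

1/3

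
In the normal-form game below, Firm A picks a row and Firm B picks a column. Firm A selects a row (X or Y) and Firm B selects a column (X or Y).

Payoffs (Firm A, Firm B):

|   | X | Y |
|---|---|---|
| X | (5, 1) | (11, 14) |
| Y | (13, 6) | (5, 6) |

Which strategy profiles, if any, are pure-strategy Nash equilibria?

(X, X): Firm A prefers Y (13 > 5); Firm B prefers Y (14 > 1) — not an equilibrium.
(X, Y): Firm A gets 11 ≥ 5 from Y, and Firm B gets 14 ≥ 1 from X — Nash equilibrium.
(Y, X): Firm A gets 13 ≥ 5 from X, and Firm B gets 6 ≥ 6 from Y — Nash equilibrium.
(Y, Y): Firm A prefers X (11 > 5) — not an equilibrium.

(X, Y) and (Y, X)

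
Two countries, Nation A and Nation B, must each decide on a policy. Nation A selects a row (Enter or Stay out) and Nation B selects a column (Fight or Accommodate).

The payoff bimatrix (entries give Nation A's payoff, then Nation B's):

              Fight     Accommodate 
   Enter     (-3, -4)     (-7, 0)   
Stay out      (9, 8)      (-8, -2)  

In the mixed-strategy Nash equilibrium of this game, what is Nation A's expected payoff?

First find q, the probability Nation B plays Fight, from Nation A's indifference between Enter and Stay out: −3q − 7(1−q) = 9q − 8(1−q), giving q = 1/13.
Since Nation A is indifferent in equilibrium, Nation A's expected payoff equals the payoff from either row against (1/13, 12/13). Using Enter: −3(1/13) − 7(12/13) = -87/13.

-87/13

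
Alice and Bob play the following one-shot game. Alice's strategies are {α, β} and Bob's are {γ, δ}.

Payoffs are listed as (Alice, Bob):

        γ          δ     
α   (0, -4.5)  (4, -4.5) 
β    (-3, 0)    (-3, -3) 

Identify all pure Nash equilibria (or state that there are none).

(α, γ) and (α, δ)

(α, γ): Alice gets 0 ≥ -3 from β, and Bob gets -4.5 ≥ -4.5 from δ — Nash equilibrium.
(α, δ): Alice gets 4 ≥ -3 from β, and Bob gets -4.5 ≥ -4.5 from γ — Nash equilibrium.
(β, γ): Alice prefers α (0 > -3) — not an equilibrium.
(β, δ): Alice prefers α (4 > -3); Bob prefers γ (0 > -3) — not an equilibrium.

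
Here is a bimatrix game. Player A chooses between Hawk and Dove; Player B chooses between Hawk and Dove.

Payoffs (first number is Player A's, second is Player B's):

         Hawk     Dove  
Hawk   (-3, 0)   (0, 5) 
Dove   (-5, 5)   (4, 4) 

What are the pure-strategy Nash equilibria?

none

(Hawk, Hawk): Player B prefers Dove (5 > 0) — not an equilibrium.
(Hawk, Dove): Player A prefers Dove (4 > 0) — not an equilibrium.
(Dove, Hawk): Player A prefers Hawk (-3 > -5) — not an equilibrium.
(Dove, Dove): Player B prefers Hawk (5 > 4) — not an equilibrium.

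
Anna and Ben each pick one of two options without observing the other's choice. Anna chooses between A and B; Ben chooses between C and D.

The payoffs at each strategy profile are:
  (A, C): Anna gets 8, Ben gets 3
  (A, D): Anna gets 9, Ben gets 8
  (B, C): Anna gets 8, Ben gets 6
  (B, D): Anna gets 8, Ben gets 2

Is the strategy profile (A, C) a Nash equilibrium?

No

At (A, C), Anna earns 8; switching to B would give 8, so Anna has no profitable deviation.
Ben earns 3; switching to D would give 8, so Ben would deviate.
Since at least one player can profitably deviate, this is not a Nash equilibrium.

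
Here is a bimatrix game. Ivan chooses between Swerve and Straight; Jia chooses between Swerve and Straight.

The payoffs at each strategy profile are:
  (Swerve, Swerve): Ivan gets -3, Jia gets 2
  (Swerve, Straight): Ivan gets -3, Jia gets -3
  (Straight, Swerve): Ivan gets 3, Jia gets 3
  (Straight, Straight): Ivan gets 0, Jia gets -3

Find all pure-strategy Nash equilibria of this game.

(Straight, Swerve)

(Swerve, Swerve): Ivan prefers Straight (3 > -3) — not an equilibrium.
(Swerve, Straight): Ivan prefers Straight (0 > -3); Jia prefers Swerve (2 > -3) — not an equilibrium.
(Straight, Swerve): Ivan gets 3 ≥ -3 from Swerve, and Jia gets 3 ≥ -3 from Straight — Nash equilibrium.
(Straight, Straight): Jia prefers Swerve (3 > -3) — not an equilibrium.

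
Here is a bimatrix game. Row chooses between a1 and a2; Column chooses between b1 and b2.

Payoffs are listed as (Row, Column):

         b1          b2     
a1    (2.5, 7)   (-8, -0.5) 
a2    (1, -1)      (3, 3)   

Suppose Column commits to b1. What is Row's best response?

Against b1, Row earns 2.5 from a1 and 1 from a2.
So a1 is the best response.

a1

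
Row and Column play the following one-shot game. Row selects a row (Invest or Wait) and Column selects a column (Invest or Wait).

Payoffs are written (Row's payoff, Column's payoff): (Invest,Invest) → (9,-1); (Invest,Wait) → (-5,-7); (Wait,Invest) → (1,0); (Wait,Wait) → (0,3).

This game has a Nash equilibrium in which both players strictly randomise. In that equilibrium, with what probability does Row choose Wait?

2/3

Let r be the probability that Row plays Invest. In a completely mixed equilibrium, Column must be indifferent between Invest and Wait.
Column's expected payoff from Invest is −r; from Wait it is −7r + 3(1−r).
Setting these equal: −r = −10r + 3, so r = 1/3.
Therefore Row plays Wait with probability 1 − 1/3 = 2/3.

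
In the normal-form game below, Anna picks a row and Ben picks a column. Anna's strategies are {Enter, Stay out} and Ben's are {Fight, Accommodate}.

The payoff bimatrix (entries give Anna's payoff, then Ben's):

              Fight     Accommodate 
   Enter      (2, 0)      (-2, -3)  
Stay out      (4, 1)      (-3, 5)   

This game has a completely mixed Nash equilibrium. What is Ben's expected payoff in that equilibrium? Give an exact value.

3/7

First find x, the probability Anna plays Enter, from Ben's indifference between Fight and Accommodate: (1−x) = −3x + 5(1−x), giving x = 4/7.
Since Ben is indifferent in equilibrium, Ben's expected payoff equals the payoff from either column against (4/7, 3/7). Using Fight: (3/7) = 3/7.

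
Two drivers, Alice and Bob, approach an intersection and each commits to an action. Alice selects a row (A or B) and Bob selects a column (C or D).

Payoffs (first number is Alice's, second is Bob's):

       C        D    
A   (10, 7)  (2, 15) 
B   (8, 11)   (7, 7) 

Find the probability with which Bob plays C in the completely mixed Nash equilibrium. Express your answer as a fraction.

5/7

Let q be the probability that Bob plays C. In a completely mixed equilibrium, Alice must be indifferent between A and B.
Alice's expected payoff from A is 10q + 2(1−q); from B it is 8q + 7(1−q).
Setting these equal: 8q + 2 = q + 7, so q = 5/7.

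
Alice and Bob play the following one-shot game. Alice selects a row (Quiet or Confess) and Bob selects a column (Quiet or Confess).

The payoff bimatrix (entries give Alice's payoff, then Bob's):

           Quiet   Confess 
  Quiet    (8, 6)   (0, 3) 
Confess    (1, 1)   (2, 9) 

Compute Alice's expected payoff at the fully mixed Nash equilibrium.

16/9

First find y, the probability Bob plays Quiet, from Alice's indifference between Quiet and Confess: 8y = y + 2(1−y), giving y = 2/9.
Since Alice is indifferent in equilibrium, Alice's expected payoff equals the payoff from either row against (2/9, 7/9). Using Quiet: 8(2/9) = 16/9.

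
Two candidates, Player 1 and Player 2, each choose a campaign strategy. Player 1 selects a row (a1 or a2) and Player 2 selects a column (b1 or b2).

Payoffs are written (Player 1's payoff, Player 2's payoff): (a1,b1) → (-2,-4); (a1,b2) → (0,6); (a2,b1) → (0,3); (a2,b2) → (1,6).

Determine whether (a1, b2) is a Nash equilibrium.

At (a1, b2), Player 1 earns 0; switching to a2 would give 1, so Player 1 would deviate.
Player 2 earns 6; switching to b1 would give -4, so Player 2 has no profitable deviation.
Since at least one player can profitably deviate, this is not a Nash equilibrium.

No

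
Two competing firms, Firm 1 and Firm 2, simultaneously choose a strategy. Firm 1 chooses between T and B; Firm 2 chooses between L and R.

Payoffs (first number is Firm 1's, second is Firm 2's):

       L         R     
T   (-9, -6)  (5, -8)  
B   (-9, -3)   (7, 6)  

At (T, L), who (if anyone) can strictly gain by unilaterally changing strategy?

Neither

Firm 1 at (T, L) earns -9; deviating to B yields -9 — not better.
Firm 2 earns -6; deviating to R yields -8 — not better.
Neither player can strictly improve; the profile is a Nash equilibrium.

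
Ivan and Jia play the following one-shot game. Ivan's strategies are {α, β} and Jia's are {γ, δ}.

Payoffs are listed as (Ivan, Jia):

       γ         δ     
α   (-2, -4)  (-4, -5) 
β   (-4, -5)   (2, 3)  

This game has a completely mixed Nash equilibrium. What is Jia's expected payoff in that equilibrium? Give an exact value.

First find x, the probability Ivan plays α, from Jia's indifference between γ and δ: −4x − 5(1−x) = −5x + 3(1−x), giving x = 8/9.
Since Jia is indifferent in equilibrium, Jia's expected payoff equals the payoff from either column against (8/9, 1/9). Using γ: −4(8/9) − 5(1/9) = -37/9.

-37/9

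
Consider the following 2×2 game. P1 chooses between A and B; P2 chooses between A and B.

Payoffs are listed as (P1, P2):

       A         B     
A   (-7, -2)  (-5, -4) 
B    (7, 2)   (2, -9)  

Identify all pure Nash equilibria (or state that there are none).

(A, A): P1 prefers B (7 > -7) — not an equilibrium.
(A, B): P1 prefers B (2 > -5); P2 prefers A (-2 > -4) — not an equilibrium.
(B, A): P1 gets 7 ≥ -7 from A, and P2 gets 2 ≥ -9 from B — Nash equilibrium.
(B, B): P2 prefers A (2 > -9) — not an equilibrium.

(B, A)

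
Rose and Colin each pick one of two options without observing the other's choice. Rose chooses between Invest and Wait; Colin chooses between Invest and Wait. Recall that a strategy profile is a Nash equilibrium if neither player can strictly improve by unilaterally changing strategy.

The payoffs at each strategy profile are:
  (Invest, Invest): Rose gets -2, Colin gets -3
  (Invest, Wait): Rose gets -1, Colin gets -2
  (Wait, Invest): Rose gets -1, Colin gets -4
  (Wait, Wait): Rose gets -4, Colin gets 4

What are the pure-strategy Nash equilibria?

(Invest, Wait)

(Invest, Invest): Rose prefers Wait (-1 > -2); Colin prefers Wait (-2 > -3) — not an equilibrium.
(Invest, Wait): Rose gets -1 ≥ -4 from Wait, and Colin gets -2 ≥ -3 from Invest — Nash equilibrium.
(Wait, Invest): Colin prefers Wait (4 > -4) — not an equilibrium.
(Wait, Wait): Rose prefers Invest (-1 > -4) — not an equilibrium.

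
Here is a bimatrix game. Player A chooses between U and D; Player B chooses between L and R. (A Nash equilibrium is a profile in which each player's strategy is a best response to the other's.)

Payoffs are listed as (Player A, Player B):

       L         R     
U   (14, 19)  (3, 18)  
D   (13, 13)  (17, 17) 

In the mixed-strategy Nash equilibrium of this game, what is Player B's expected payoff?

89/5

First find p, the probability Player A plays U, from Player B's indifference between L and R: 19p + 13(1−p) = 18p + 17(1−p), giving p = 4/5.
Since Player B is indifferent in equilibrium, Player B's expected payoff equals the payoff from either column against (4/5, 1/5). Using L: 19(4/5) + 13(1/5) = 89/5.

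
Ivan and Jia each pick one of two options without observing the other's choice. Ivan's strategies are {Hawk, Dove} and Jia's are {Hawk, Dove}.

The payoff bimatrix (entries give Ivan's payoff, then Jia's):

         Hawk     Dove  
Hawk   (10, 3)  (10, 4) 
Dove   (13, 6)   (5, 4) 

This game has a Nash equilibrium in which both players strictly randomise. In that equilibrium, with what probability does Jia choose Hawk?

5/8

Let y be the probability that Jia plays Hawk. In a completely mixed equilibrium, Ivan must be indifferent between Hawk and Dove.
Ivan's expected payoff from Hawk is 10y + 10(1−y); from Dove it is 13y + 5(1−y).
Setting these equal: 10 = 8y + 5, so y = 5/8.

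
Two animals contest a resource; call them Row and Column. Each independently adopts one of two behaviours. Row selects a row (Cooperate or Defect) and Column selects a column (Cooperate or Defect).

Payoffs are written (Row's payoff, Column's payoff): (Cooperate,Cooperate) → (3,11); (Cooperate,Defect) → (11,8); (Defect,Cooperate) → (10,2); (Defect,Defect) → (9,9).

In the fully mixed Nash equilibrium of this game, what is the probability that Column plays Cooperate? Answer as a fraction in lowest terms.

Let q be the probability that Column plays Cooperate. In a completely mixed equilibrium, Row must be indifferent between Cooperate and Defect.
Row's expected payoff from Cooperate is 3q + 11(1−q); from Defect it is 10q + 9(1−q).
Setting these equal: −8q + 11 = q + 9, so q = 2/9.

2/9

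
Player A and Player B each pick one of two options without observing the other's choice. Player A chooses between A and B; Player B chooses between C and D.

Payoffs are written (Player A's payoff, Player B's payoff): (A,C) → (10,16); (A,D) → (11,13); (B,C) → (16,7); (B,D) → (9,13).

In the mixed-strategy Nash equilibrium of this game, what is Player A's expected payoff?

First find q, the probability Player B plays C, from Player A's indifference between A and B: 10q + 11(1−q) = 16q + 9(1−q), giving q = 1/4.
Since Player A is indifferent in equilibrium, Player A's expected payoff equals the payoff from either row against (1/4, 3/4). Using A: 10(1/4) + 11(3/4) = 43/4.

43/4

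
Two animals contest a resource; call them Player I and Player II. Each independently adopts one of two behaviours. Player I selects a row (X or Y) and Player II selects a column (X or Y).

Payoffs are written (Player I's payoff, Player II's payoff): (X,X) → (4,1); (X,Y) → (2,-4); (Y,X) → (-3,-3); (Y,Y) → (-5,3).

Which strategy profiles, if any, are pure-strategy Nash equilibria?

(X, X)

(X, X): Player I gets 4 ≥ -3 from Y, and Player II gets 1 ≥ -4 from Y — Nash equilibrium.
(X, Y): Player II prefers X (1 > -4) — not an equilibrium.
(Y, X): Player I prefers X (4 > -3); Player II prefers Y (3 > -3) — not an equilibrium.
(Y, Y): Player I prefers X (2 > -5) — not an equilibrium.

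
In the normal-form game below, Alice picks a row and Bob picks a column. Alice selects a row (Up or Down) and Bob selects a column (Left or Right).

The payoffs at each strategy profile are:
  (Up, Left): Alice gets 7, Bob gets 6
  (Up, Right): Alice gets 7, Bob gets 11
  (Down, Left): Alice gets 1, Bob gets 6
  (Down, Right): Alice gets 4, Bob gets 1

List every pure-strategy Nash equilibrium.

(Up, Left): Bob prefers Right (11 > 6) — not an equilibrium.
(Up, Right): Alice gets 7 ≥ 4 from Down, and Bob gets 11 ≥ 6 from Left — Nash equilibrium.
(Down, Left): Alice prefers Up (7 > 1) — not an equilibrium.
(Down, Right): Alice prefers Up (7 > 4); Bob prefers Left (6 > 1) — not an equilibrium.

(Up, Right)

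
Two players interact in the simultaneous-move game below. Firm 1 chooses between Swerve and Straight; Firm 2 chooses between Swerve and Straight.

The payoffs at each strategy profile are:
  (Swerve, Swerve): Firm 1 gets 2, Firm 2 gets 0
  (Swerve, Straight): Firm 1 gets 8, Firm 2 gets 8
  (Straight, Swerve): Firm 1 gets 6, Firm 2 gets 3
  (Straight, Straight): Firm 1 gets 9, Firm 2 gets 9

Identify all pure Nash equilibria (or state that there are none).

(Straight, Straight)

(Swerve, Swerve): Firm 1 prefers Straight (6 > 2); Firm 2 prefers Straight (8 > 0) — not an equilibrium.
(Swerve, Straight): Firm 1 prefers Straight (9 > 8) — not an equilibrium.
(Straight, Swerve): Firm 2 prefers Straight (9 > 3) — not an equilibrium.
(Straight, Straight): Firm 1 gets 9 ≥ 8 from Swerve, and Firm 2 gets 9 ≥ 3 from Swerve — Nash equilibrium.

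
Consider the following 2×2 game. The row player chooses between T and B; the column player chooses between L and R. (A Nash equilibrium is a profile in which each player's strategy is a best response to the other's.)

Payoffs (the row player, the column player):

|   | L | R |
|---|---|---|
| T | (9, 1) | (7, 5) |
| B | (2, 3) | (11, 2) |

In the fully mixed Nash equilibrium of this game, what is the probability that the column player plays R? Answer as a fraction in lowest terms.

Let c be the probability that the column player plays L. In a completely mixed equilibrium, the row player must be indifferent between T and B.
The row player's expected payoff from T is 9c + 7(1−c); from B it is 2c + 11(1−c).
Setting these equal: 2c + 7 = −9c + 11, so c = 4/11.
Therefore the column player plays R with probability 1 − 4/11 = 7/11.

7/11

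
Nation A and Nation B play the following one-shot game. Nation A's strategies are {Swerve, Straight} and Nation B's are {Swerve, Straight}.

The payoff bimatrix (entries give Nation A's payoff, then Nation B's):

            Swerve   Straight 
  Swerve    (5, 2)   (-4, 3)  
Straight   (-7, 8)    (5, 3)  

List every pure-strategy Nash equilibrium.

(Swerve, Swerve): Nation B prefers Straight (3 > 2) — not an equilibrium.
(Swerve, Straight): Nation A prefers Straight (5 > -4) — not an equilibrium.
(Straight, Swerve): Nation A prefers Swerve (5 > -7) — not an equilibrium.
(Straight, Straight): Nation B prefers Swerve (8 > 3) — not an equilibrium.

none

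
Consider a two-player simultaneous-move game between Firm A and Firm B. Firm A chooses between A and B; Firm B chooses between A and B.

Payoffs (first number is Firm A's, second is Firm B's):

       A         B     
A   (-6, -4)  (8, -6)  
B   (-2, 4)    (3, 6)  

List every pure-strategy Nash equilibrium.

none

(A, A): Firm A prefers B (-2 > -6) — not an equilibrium.
(A, B): Firm B prefers A (-4 > -6) — not an equilibrium.
(B, A): Firm B prefers B (6 > 4) — not an equilibrium.
(B, B): Firm A prefers A (8 > 3) — not an equilibrium.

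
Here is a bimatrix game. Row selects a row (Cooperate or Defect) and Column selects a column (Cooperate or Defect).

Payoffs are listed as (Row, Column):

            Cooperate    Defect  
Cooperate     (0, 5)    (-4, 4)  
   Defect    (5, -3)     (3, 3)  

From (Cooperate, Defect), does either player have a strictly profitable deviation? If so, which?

Both

Row at (Cooperate, Defect) earns -4; deviating to Defect yields 3 — a strict improvement.
Column earns 4; deviating to Cooperate yields 5 — a strict improvement.
Both Row and Column have strictly profitable deviations.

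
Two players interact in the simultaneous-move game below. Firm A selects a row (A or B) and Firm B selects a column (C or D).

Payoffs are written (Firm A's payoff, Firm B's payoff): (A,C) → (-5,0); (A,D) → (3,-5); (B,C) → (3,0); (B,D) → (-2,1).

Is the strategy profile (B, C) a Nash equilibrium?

No

At (B, C), Firm A earns 3; switching to A would give -5, so Firm A has no profitable deviation.
Firm B earns 0; switching to D would give 1, so Firm B would deviate.
Since at least one player can profitably deviate, this is not a Nash equilibrium.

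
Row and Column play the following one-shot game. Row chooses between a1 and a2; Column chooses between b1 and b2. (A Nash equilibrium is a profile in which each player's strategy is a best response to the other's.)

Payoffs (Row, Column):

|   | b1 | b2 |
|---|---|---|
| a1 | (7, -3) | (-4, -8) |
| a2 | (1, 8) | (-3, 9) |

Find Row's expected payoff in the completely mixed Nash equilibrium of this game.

First find y, the probability Column plays b1, from Row's indifference between a1 and a2: 7y − 4(1−y) = y − 3(1−y), giving y = 1/7.
Since Row is indifferent in equilibrium, Row's expected payoff equals the payoff from either row against (1/7, 6/7). Using a1: 7(1/7) − 4(6/7) = -17/7.

-17/7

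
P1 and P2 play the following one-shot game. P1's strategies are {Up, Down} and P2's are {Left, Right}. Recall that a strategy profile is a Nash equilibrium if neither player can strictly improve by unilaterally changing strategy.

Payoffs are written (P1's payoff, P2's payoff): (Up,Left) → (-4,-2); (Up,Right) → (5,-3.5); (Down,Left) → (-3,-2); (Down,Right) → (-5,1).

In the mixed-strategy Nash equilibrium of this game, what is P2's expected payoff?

-2

First find p, the probability P1 plays Up, from P2's indifference between Left and Right: −2p − 2(1−p) = −3.5p + (1−p), giving p = 2/3.
Since P2 is indifferent in equilibrium, P2's expected payoff equals the payoff from either column against (2/3, 1/3). Using Left: −2(2/3) − 2(1/3) = -2.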